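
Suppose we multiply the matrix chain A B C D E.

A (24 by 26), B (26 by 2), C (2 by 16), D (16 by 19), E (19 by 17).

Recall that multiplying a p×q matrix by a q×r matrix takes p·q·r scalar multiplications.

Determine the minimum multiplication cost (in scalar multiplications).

Adjacent pairs: AB = 24·26·2 = 1248; BC = 26·2·16 = 832; CD = 2·16·19 = 608; DE = 16·19·17 = 5168.
Length 3: A..C: k=1: 0+832+24·26·16=10816; k=2: 1248+0+24·2·16=2016 → min 2016 | B..D: k=2: 0+608+26·2·19=1596; k=3: 832+0+26·16·19=8736 → min 1596 | C..E: k=3: 0+5168+2·16·17=5712; k=4: 608+0+2·19·17=1254 → min 1254.
Length 4: A..D: k=1: 0+1596+24·26·19=13452; k=2: 1248+608+24·2·19=2768; k=3: 2016+0+24·16·19=9312 → min 2768 | B..E: k=2: 0+1254+26·2·17=2138; k=3: 832+5168+26·16·17=13072; k=4: 1596+0+26·19·17=9994 → min 2138.
Length 5: A..E: k=1: 0+2138+24·26·17=12746; k=2: 1248+1254+24·2·17=3318; k=3: 2016+5168+24·16·17=13712; k=4: 2768+0+24·19·17=10520 → min 3318.
Optimal order: ((A B) ((C D) E)) with cost 3318.

3318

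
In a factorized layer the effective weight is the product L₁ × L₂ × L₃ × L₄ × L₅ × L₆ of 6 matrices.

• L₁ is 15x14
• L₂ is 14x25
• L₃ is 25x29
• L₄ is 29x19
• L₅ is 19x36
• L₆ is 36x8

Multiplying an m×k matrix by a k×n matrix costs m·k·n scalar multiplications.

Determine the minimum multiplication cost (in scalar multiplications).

20160

Adjacent pairs: L₁L₂ = 15·14·25 = 5250; L₂L₃ = 14·25·29 = 10150; L₃L₄ = 25·29·19 = 13775; L₄L₅ = 29·19·36 = 19836; L₅L₆ = 19·36·8 = 5472.
Length 3: L₁..L₃: k=1: 0+10150+15·14·29=16240; k=2: 5250+0+15·25·29=16125 → min 16125 | L₂..L₄: k=2: 0+13775+14·25·19=20425; k=3: 10150+0+14·29·19=17864 → min 17864 | L₃..L₅: k=3: 0+19836+25·29·36=45936; k=4: 13775+0+25·19·36=30875 → min 30875 | L₄..L₆: k=4: 0+5472+29·19·8=9880; k=5: 19836+0+29·36·8=28188 → min 9880.
Length 4: L₁..L₄: k=1: 0+17864+15·14·19=21854; k=2: 5250+13775+15·25·19=26150; k=3: 16125+0+15·29·19=24390 → min 21854 | L₂..L₅: k=2: 0+30875+14·25·36=43475; k=3: 10150+19836+14·29·36=44602; k=4: 17864+0+14·19·36=27440 → min 27440 | L₃..L₆: k=3: 0+9880+25·29·8=15680; k=4: 13775+5472+25·19·8=23047; k=5: 30875+0+25·36·8=38075 → min 15680.
Length 5: L₁..L₅: k=1: 0+27440+15·14·36=35000; k=2: 5250+30875+15·25·36=49625; k=3: 16125+19836+15·29·36=51621; k=4: 21854+0+15·19·36=32114 → min 32114 | L₂..L₆: k=2: 0+15680+14·25·8=18480; k=3: 10150+9880+14·29·8=23278; k=4: 17864+5472+14·19·8=25464; k=5: 27440+0+14·36·8=31472 → min 18480.
Length 6: L₁..L₆: k=1: 0+18480+15·14·8=20160; k=2: 5250+15680+15·25·8=23930; k=3: 16125+9880+15·29·8=29485; k=4: 21854+5472+15·19·8=29606; k=5: 32114+0+15·36·8=36434 → min 20160.
Optimal order: (L₁ × (L₂ × (L₃ × (L₄ × (L₅ × L₆))))) with cost 20160.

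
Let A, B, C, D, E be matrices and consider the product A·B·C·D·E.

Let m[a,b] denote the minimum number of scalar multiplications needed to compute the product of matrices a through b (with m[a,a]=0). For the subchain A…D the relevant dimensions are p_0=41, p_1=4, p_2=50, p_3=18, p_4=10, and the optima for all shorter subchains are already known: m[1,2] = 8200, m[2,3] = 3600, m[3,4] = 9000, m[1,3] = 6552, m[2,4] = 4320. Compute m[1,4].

m[1,4] = min over k∈[1,3] of m[1,k]+m[k+1,4]+p_{0}·p_k·p_{4}.
k=1: 0 + 4320 + 41·4·10 = 5960; k=2: 8200 + 9000 + 41·50·10 = 37700; k=3: 6552 + 0 + 41·18·10 = 13932.
Minimum: 5960 at k=1.

5960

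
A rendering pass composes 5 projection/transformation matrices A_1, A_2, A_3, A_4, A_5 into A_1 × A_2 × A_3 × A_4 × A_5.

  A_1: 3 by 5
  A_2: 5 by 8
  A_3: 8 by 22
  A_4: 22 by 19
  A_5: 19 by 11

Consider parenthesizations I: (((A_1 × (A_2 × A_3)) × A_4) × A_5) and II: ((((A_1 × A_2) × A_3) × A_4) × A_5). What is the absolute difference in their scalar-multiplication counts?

Order I = (((A_1 × (A_2 × A_3)) × A_4) × A_5): (A_2 × A_3): 5×8 by 8×22 → 5×22, cost 5·8·22 = 880; (A_1 × (A_2 × A_3)): 3×5 by 5×22 → 3×22, cost 3·5·22 = 330; cumulative 1210; ((A_1 × (A_2 × A_3)) × A_4): 3×22 by 22×19 → 3×19, cost 3·22·19 = 1254; cumulative 2464; (((A_1 × (A_2 × A_3)) × A_4) × A_5): 3×19 by 19×11 → 3×11, cost 3·19·11 = 627; cumulative 3091. Total 3091.
Order II = ((((A_1 × A_2) × A_3) × A_4) × A_5): (A_1 × A_2): 3×5 by 5×8 → 3×8, cost 3·5·8 = 120; ((A_1 × A_2) × A_3): 3×8 by 8×22 → 3×22, cost 3·8·22 = 528; cumulative 648; (((A_1 × A_2) × A_3) × A_4): 3×22 by 22×19 → 3×19, cost 3·22·19 = 1254; cumulative 1902; ((((A_1 × A_2) × A_3) × A_4) × A_5): 3×19 by 19×11 → 3×11, cost 3·19·11 = 627; cumulative 2529. Total 2529.
Difference: |3091 − 2529| = 562.

562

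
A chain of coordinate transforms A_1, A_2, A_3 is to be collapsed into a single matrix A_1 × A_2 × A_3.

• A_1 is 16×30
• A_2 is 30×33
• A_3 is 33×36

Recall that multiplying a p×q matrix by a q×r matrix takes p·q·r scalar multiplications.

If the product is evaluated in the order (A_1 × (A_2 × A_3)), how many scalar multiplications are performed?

52920

(A_2 × A_3): 30×33 by 33×36 → 30×36, cost 30·33·36 = 35640
(A_1 × (A_2 × A_3)): 16×30 by 30×36 → 16×36, cost 16·30·36 = 17280; cumulative 52920
Total: 52920 scalar multiplications.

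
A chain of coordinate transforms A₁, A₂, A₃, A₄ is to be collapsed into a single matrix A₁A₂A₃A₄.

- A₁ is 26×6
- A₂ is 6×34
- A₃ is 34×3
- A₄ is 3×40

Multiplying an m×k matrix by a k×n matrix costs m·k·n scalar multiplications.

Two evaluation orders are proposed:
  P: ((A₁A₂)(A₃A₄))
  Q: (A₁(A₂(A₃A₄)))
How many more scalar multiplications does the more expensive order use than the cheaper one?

Order P = ((A₁A₂)(A₃A₄)): (A₁A₂): 26×6 by 6×34 → 26×34, cost 26·6·34 = 5304; (A₃A₄): 34×3 by 3×40 → 34×40, cost 34·3·40 = 4080; ((A₁A₂)(A₃A₄)): 26×34 by 34×40 → 26×40, cost 26·34·40 = 35360; cumulative 44744. Total 44744.
Order Q = (A₁(A₂(A₃A₄))): (A₃A₄): 34×3 by 3×40 → 34×40, cost 34·3·40 = 4080; (A₂(A₃A₄)): 6×34 by 34×40 → 6×40, cost 6·34·40 = 8160; cumulative 12240; (A₁(A₂(A₃A₄))): 26×6 by 6×40 → 26×40, cost 26·6·40 = 6240; cumulative 18480. Total 18480.
Difference: |44744 − 18480| = 26264.

26264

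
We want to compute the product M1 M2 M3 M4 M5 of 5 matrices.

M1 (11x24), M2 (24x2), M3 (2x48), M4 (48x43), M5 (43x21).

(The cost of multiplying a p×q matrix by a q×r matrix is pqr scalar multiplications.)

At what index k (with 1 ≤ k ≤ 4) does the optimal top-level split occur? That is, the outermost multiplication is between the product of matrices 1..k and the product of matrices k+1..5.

Adjacent pairs: M1M2 = 11·24·2 = 528; M2M3 = 24·2·48 = 2304; M3M4 = 2·48·43 = 4128; M4M5 = 48·43·21 = 43344.
Length 3: M1..M3: k=1: 0+2304+11·24·48=14976; k=2: 528+0+11·2·48=1584 → min 1584 | M2..M4: k=2: 0+4128+24·2·43=6192; k=3: 2304+0+24·48·43=51840 → min 6192 | M3..M5: k=3: 0+43344+2·48·21=45360; k=4: 4128+0+2·43·21=5934 → min 5934.
Length 4: M1..M4: k=1: 0+6192+11·24·43=17544; k=2: 528+4128+11·2·43=5602; k=3: 1584+0+11·48·43=24288 → min 5602 | M2..M5: k=2: 0+5934+24·2·21=6942; k=3: 2304+43344+24·48·21=69840; k=4: 6192+0+24·43·21=27864 → min 6942.
Top-level splits: k=1: (M1..M1)·(M2..M5) → 0+6942+11·24·21 = 12486; k=2: (M1..M2)·(M3..M5) → 528+5934+11·2·21 = 6924; k=3: (M1..M3)·(M4..M5) → 1584+43344+11·48·21 = 56016; k=4: (M1..M4)·(M5..M5) → 5602+0+11·43·21 = 15535.
Best split is after M2, i.e. k = 2.

2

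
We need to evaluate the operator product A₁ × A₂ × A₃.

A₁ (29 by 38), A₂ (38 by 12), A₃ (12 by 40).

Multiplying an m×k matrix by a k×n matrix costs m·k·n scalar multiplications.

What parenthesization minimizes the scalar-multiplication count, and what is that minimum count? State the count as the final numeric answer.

27144

(A₁ × (A₂ × A₃)): cost 62320.
((A₁ × A₂) × A₃): cost 27144.
Optimal: ((A₁ × A₂) × A₃) with cost 27144.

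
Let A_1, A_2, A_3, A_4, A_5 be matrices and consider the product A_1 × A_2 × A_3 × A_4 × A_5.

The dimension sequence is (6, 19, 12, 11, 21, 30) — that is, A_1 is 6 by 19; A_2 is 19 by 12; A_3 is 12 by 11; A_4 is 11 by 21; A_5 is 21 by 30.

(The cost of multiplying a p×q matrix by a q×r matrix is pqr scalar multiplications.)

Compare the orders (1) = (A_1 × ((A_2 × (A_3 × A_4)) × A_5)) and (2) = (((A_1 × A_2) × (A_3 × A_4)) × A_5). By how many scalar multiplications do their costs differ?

13518

Order (1) = (A_1 × ((A_2 × (A_3 × A_4)) × A_5)): (A_3 × A_4): 12×11 by 11×21 → 12×21, cost 12·11·21 = 2772; (A_2 × (A_3 × A_4)): 19×12 by 12×21 → 19×21, cost 19·12·21 = 4788; cumulative 7560; ((A_2 × (A_3 × A_4)) × A_5): 19×21 by 21×30 → 19×30, cost 19·21·30 = 11970; cumulative 19530; (A_1 × ((A_2 × (A_3 × A_4)) × A_5)): 6×19 by 19×30 → 6×30, cost 6·19·30 = 3420; cumulative 22950. Total 22950.
Order (2) = (((A_1 × A_2) × (A_3 × A_4)) × A_5): (A_1 × A_2): 6×19 by 19×12 → 6×12, cost 6·19·12 = 1368; (A_3 × A_4): 12×11 by 11×21 → 12×21, cost 12·11·21 = 2772; ((A_1 × A_2) × (A_3 × A_4)): 6×12 by 12×21 → 6×21, cost 6·12·21 = 1512; cumulative 5652; (((A_1 × A_2) × (A_3 × A_4)) × A_5): 6×21 by 21×30 → 6×30, cost 6·21·30 = 3780; cumulative 9432. Total 9432.
Difference: |22950 − 9432| = 13518.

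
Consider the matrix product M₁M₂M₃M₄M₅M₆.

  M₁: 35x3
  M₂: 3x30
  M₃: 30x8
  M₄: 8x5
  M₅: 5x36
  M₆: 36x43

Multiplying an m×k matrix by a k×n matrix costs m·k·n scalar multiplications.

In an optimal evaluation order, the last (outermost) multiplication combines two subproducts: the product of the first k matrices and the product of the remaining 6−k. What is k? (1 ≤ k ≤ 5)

1

Adjacent pairs: M₁M₂ = 35·3·30 = 3150; M₂M₃ = 3·30·8 = 720; M₃M₄ = 30·8·5 = 1200; M₄M₅ = 8·5·36 = 1440; M₅M₆ = 5·36·43 = 7740.
Length 3: M₁..M₃: k=1: 0+720+35·3·8=1560; k=2: 3150+0+35·30·8=11550 → min 1560 | M₂..M₄: k=2: 0+1200+3·30·5=1650; k=3: 720+0+3·8·5=840 → min 840 | M₃..M₅: k=3: 0+1440+30·8·36=10080; k=4: 1200+0+30·5·36=6600 → min 6600 | M₄..M₆: k=4: 0+7740+8·5·43=9460; k=5: 1440+0+8·36·43=13824 → min 9460.
Length 4: M₁..M₄: k=1: 0+840+35·3·5=1365; k=2: 3150+1200+35·30·5=9600; k=3: 1560+0+35·8·5=2960 → min 1365 | M₂..M₅: k=2: 0+6600+3·30·36=9840; k=3: 720+1440+3·8·36=3024; k=4: 840+0+3·5·36=1380 → min 1380 | M₃..M₆: k=3: 0+9460+30·8·43=19780; k=4: 1200+7740+30·5·43=15390; k=5: 6600+0+30·36·43=53040 → min 15390.
Length 5: M₁..M₅: k=1: 0+1380+35·3·36=5160; k=2: 3150+6600+35·30·36=47550; k=3: 1560+1440+35·8·36=13080; k=4: 1365+0+35·5·36=7665 → min 5160 | M₂..M₆: k=2: 0+15390+3·30·43=19260; k=3: 720+9460+3·8·43=11212; k=4: 840+7740+3·5·43=9225; k=5: 1380+0+3·36·43=6024 → min 6024.
Top-level splits: k=1: (M₁..M₁)·(M₂..M₆) → 0+6024+35·3·43 = 10539; k=2: (M₁..M₂)·(M₃..M₆) → 3150+15390+35·30·43 = 63690; k=3: (M₁..M₃)·(M₄..M₆) → 1560+9460+35·8·43 = 23060; k=4: (M₁..M₄)·(M₅..M₆) → 1365+7740+35·5·43 = 16630; k=5: (M₁..M₅)·(M₆..M₆) → 5160+0+35·36·43 = 59340.
Best split is after M₁, i.e. k = 1.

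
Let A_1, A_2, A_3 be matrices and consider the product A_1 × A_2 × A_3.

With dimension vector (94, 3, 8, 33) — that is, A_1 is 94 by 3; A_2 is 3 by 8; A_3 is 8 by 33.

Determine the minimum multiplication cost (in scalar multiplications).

Order (A_1 × (A_2 × A_3)): (A_2 × A_3): 3×8 by 8×33 → 3×33, cost 3·8·33 = 792; (A_1 × (A_2 × A_3)): 94×3 by 3×33 → 94×33, cost 94·3·33 = 9306; cumulative 10098. Total 10098.
Order ((A_1 × A_2) × A_3): (A_1 × A_2): 94×3 by 3×8 → 94×8, cost 94·3·8 = 2256; ((A_1 × A_2) × A_3): 94×8 by 8×33 → 94×33, cost 94·8·33 = 24816; cumulative 27072. Total 27072.
Minimum: 10098.

10098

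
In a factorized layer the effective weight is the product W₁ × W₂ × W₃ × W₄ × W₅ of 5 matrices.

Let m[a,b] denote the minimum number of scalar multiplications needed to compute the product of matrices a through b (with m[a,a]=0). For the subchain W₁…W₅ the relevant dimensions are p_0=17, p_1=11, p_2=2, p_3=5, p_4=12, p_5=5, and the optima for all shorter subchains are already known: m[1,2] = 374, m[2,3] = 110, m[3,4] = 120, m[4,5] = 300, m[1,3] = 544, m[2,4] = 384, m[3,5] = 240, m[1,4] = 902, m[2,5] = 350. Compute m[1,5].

m[1,5] = min over k∈[1,4] of m[1,k]+m[k+1,5]+p_{0}·p_k·p_{5}.
k=1: 0 + 350 + 17·11·5 = 1285; k=2: 374 + 240 + 17·2·5 = 784; k=3: 544 + 300 + 17·5·5 = 1269; k=4: 902 + 0 + 17·12·5 = 1922.
Minimum: 784 at k=2.

784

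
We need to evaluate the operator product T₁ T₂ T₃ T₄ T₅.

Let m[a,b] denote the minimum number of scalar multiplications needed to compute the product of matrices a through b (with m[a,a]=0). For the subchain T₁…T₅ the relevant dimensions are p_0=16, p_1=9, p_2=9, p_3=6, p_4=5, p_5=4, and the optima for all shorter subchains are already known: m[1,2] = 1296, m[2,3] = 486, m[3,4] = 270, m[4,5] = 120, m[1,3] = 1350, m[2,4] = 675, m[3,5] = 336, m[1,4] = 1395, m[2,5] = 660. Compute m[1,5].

m[1,5] = min over k∈[1,4] of m[1,k]+m[k+1,5]+p_{0}·p_k·p_{5}.
k=1: 0 + 660 + 16·9·4 = 1236; k=2: 1296 + 336 + 16·9·4 = 2208; k=3: 1350 + 120 + 16·6·4 = 1854; k=4: 1395 + 0 + 16·5·4 = 1715.
Minimum: 1236 at k=1.

1236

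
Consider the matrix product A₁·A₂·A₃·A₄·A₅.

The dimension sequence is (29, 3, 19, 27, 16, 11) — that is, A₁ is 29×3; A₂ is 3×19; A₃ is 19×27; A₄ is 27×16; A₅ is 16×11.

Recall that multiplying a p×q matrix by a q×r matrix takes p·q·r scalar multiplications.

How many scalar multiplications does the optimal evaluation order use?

4320

Adjacent pairs: A₁A₂ = 29·3·19 = 1653; A₂A₃ = 3·19·27 = 1539; A₃A₄ = 19·27·16 = 8208; A₄A₅ = 27·16·11 = 4752.
Length 3: A₁..A₃: k=1: 0+1539+29·3·27=3888; k=2: 1653+0+29·19·27=16530 → min 3888 | A₂..A₄: k=2: 0+8208+3·19·16=9120; k=3: 1539+0+3·27·16=2835 → min 2835 | A₃..A₅: k=3: 0+4752+19·27·11=10395; k=4: 8208+0+19·16·11=11552 → min 10395.
Length 4: A₁..A₄: k=1: 0+2835+29·3·16=4227; k=2: 1653+8208+29·19·16=18677; k=3: 3888+0+29·27·16=16416 → min 4227 | A₂..A₅: k=2: 0+10395+3·19·11=11022; k=3: 1539+4752+3·27·11=7182; k=4: 2835+0+3·16·11=3363 → min 3363.
Length 5: A₁..A₅: k=1: 0+3363+29·3·11=4320; k=2: 1653+10395+29·19·11=18109; k=3: 3888+4752+29·27·11=17253; k=4: 4227+0+29·16·11=9331 → min 4320.
Optimal order: (A₁·(((A₂·A₃)·A₄)·A₅)) with cost 4320.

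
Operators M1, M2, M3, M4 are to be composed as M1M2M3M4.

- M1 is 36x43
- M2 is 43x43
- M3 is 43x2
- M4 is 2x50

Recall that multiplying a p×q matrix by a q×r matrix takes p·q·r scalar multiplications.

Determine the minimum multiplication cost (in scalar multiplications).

Adjacent pairs: M1M2 = 36·43·43 = 66564; M2M3 = 43·43·2 = 3698; M3M4 = 43·2·50 = 4300.
Length 3: M1..M3: k=1: 0+3698+36·43·2=6794; k=2: 66564+0+36·43·2=69660 → min 6794 | M2..M4: k=2: 0+4300+43·43·50=96750; k=3: 3698+0+43·2·50=7998 → min 7998.
Length 4: M1..M4: k=1: 0+7998+36·43·50=85398; k=2: 66564+4300+36·43·50=148264; k=3: 6794+0+36·2·50=10394 → min 10394.
Optimal order: ((M1(M2M3))M4) with cost 10394.

10394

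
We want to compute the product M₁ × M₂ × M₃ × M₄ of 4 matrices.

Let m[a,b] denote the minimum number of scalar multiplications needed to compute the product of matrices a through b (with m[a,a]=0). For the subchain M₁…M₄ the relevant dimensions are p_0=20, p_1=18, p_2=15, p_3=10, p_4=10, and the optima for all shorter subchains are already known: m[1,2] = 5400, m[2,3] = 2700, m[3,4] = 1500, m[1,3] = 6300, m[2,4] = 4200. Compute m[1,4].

7800

m[1,4] = min over k∈[1,3] of m[1,k]+m[k+1,4]+p_{0}·p_k·p_{4}.
k=1: 0 + 4200 + 20·18·10 = 7800; k=2: 5400 + 1500 + 20·15·10 = 9900; k=3: 6300 + 0 + 20·10·10 = 8300.
Minimum: 7800 at k=1.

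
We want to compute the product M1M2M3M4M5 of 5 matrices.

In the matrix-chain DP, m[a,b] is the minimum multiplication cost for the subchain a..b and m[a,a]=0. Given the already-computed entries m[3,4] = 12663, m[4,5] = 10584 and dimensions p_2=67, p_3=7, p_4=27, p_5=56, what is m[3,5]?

m[3,5] = min over k∈[3,4] of m[3,k]+m[k+1,5]+p_{2}·p_k·p_{5}.
k=3: 0 + 10584 + 67·7·56 = 36848; k=4: 12663 + 0 + 67·27·56 = 113967.
Minimum: 36848 at k=3.

36848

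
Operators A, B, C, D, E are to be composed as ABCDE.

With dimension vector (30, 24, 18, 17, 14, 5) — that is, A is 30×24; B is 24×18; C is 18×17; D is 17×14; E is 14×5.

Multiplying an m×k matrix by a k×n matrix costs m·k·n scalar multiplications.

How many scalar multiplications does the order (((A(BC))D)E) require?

28824

(BC): 24×18 by 18×17 → 24×17, cost 24·18·17 = 7344
(A(BC)): 30×24 by 24×17 → 30×17, cost 30·24·17 = 12240; cumulative 19584
((A(BC))D): 30×17 by 17×14 → 30×14, cost 30·17·14 = 7140; cumulative 26724
(((A(BC))D)E): 30×14 by 14×5 → 30×5, cost 30·14·5 = 2100; cumulative 28824
Total: 28824 scalar multiplications.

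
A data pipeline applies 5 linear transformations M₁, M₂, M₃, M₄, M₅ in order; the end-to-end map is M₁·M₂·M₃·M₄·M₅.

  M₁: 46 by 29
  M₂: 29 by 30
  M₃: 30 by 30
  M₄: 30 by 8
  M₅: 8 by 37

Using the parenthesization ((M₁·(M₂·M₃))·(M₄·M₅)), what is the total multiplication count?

126060

(M₂·M₃): 29×30 by 30×30 → 29×30, cost 29·30·30 = 26100
(M₁·(M₂·M₃)): 46×29 by 29×30 → 46×30, cost 46·29·30 = 40020; cumulative 66120
(M₄·M₅): 30×8 by 8×37 → 30×37, cost 30·8·37 = 8880
((M₁·(M₂·M₃))·(M₄·M₅)): 46×30 by 30×37 → 46×37, cost 46·30·37 = 51060; cumulative 126060
Total: 126060 scalar multiplications.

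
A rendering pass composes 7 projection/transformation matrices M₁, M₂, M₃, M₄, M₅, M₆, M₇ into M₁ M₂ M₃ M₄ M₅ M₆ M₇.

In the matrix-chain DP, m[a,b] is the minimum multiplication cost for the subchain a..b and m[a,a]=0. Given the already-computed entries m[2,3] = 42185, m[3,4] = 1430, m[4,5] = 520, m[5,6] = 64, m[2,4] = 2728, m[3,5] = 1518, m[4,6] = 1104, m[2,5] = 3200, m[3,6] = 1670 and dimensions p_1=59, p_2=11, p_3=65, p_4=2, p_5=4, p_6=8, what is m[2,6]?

m[2,6] = min over k∈[2,5] of m[2,k]+m[k+1,6]+p_{1}·p_k·p_{6}.
k=2: 0 + 1670 + 59·11·8 = 6862; k=3: 42185 + 1104 + 59·65·8 = 73969; k=4: 2728 + 64 + 59·2·8 = 3736; k=5: 3200 + 0 + 59·4·8 = 5088.
Minimum: 3736 at k=4.

3736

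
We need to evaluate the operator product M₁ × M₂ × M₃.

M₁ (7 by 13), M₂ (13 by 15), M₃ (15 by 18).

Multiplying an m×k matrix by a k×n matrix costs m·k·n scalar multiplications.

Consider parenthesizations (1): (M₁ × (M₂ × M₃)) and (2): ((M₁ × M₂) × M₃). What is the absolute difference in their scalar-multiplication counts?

Order (1) = (M₁ × (M₂ × M₃)): (M₂ × M₃): 13×15 by 15×18 → 13×18, cost 13·15·18 = 3510; (M₁ × (M₂ × M₃)): 7×13 by 13×18 → 7×18, cost 7·13·18 = 1638; cumulative 5148. Total 5148.
Order (2) = ((M₁ × M₂) × M₃): (M₁ × M₂): 7×13 by 13×15 → 7×15, cost 7·13·15 = 1365; ((M₁ × M₂) × M₃): 7×15 by 15×18 → 7×18, cost 7·15·18 = 1890; cumulative 3255. Total 3255.
Difference: |5148 − 3255| = 1893.

1893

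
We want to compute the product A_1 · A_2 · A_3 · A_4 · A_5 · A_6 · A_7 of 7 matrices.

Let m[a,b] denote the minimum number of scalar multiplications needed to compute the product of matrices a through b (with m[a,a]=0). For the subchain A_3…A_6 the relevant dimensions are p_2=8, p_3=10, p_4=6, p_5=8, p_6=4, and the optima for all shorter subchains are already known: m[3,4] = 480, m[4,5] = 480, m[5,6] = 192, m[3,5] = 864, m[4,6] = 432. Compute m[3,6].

752

m[3,6] = min over k∈[3,5] of m[3,k]+m[k+1,6]+p_{2}·p_k·p_{6}.
k=3: 0 + 432 + 8·10·4 = 752; k=4: 480 + 192 + 8·6·4 = 864; k=5: 864 + 0 + 8·8·4 = 1120.
Minimum: 752 at k=3.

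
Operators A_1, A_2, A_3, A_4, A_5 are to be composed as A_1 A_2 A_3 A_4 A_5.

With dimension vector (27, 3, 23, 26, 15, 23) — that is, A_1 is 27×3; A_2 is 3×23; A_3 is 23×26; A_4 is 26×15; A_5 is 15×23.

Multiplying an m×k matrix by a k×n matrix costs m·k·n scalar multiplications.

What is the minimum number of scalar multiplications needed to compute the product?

Adjacent pairs: A_1A_2 = 27·3·23 = 1863; A_2A_3 = 3·23·26 = 1794; A_3A_4 = 23·26·15 = 8970; A_4A_5 = 26·15·23 = 8970.
Length 3: A_1..A_3: k=1: 0+1794+27·3·26=3900; k=2: 1863+0+27·23·26=18009 → min 3900 | A_2..A_4: k=2: 0+8970+3·23·15=10005; k=3: 1794+0+3·26·15=2964 → min 2964 | A_3..A_5: k=3: 0+8970+23·26·23=22724; k=4: 8970+0+23·15·23=16905 → min 16905.
Length 4: A_1..A_4: k=1: 0+2964+27·3·15=4179; k=2: 1863+8970+27·23·15=20148; k=3: 3900+0+27·26·15=14430 → min 4179 | A_2..A_5: k=2: 0+16905+3·23·23=18492; k=3: 1794+8970+3·26·23=12558; k=4: 2964+0+3·15·23=3999 → min 3999.
Length 5: A_1..A_5: k=1: 0+3999+27·3·23=5862; k=2: 1863+16905+27·23·23=33051; k=3: 3900+8970+27·26·23=29016; k=4: 4179+0+27·15·23=13494 → min 5862.
Optimal order: (A_1 (((A_2 A_3) A_4) A_5)) with cost 5862.

5862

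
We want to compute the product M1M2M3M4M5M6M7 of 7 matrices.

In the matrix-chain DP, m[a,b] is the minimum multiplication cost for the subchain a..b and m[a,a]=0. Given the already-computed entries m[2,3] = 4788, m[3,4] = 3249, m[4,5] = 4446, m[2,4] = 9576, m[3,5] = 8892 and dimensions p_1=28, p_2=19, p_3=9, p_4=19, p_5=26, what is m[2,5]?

m[2,5] = min over k∈[2,4] of m[2,k]+m[k+1,5]+p_{1}·p_k·p_{5}.
k=2: 0 + 8892 + 28·19·26 = 22724; k=3: 4788 + 4446 + 28·9·26 = 15786; k=4: 9576 + 0 + 28·19·26 = 23408.
Minimum: 15786 at k=3.

15786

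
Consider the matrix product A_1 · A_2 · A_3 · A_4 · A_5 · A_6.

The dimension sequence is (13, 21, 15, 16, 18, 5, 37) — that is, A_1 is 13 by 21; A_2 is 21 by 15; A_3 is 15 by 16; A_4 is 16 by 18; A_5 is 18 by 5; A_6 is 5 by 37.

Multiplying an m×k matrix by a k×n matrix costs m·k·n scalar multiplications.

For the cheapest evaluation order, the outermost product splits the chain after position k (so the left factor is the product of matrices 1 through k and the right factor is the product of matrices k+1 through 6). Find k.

5

Adjacent pairs: A_1A_2 = 13·21·15 = 4095; A_2A_3 = 21·15·16 = 5040; A_3A_4 = 15·16·18 = 4320; A_4A_5 = 16·18·5 = 1440; A_5A_6 = 18·5·37 = 3330.
Length 3: A_1..A_3: k=1: 0+5040+13·21·16=9408; k=2: 4095+0+13·15·16=7215 → min 7215 | A_2..A_4: k=2: 0+4320+21·15·18=9990; k=3: 5040+0+21·16·18=11088 → min 9990 | A_3..A_5: k=3: 0+1440+15·16·5=2640; k=4: 4320+0+15·18·5=5670 → min 2640 | A_4..A_6: k=4: 0+3330+16·18·37=13986; k=5: 1440+0+16·5·37=4400 → min 4400.
Length 4: A_1..A_4: k=1: 0+9990+13·21·18=14904; k=2: 4095+4320+13·15·18=11925; k=3: 7215+0+13·16·18=10959 → min 10959 | A_2..A_5: k=2: 0+2640+21·15·5=4215; k=3: 5040+1440+21·16·5=8160; k=4: 9990+0+21·18·5=11880 → min 4215 | A_3..A_6: k=3: 0+4400+15·16·37=13280; k=4: 4320+3330+15·18·37=17640; k=5: 2640+0+15·5·37=5415 → min 5415.
Length 5: A_1..A_5: k=1: 0+4215+13·21·5=5580; k=2: 4095+2640+13·15·5=7710; k=3: 7215+1440+13·16·5=9695; k=4: 10959+0+13·18·5=12129 → min 5580 | A_2..A_6: k=2: 0+5415+21·15·37=17070; k=3: 5040+4400+21·16·37=21872; k=4: 9990+3330+21·18·37=27306; k=5: 4215+0+21·5·37=8100 → min 8100.
Top-level splits: k=1: (A_1..A_1)·(A_2..A_6) → 0+8100+13·21·37 = 18201; k=2: (A_1..A_2)·(A_3..A_6) → 4095+5415+13·15·37 = 16725; k=3: (A_1..A_3)·(A_4..A_6) → 7215+4400+13·16·37 = 19311; k=4: (A_1..A_4)·(A_5..A_6) → 10959+3330+13·18·37 = 22947; k=5: (A_1..A_5)·(A_6..A_6) → 5580+0+13·5·37 = 7985.
Best split is after A_5, i.e. k = 5.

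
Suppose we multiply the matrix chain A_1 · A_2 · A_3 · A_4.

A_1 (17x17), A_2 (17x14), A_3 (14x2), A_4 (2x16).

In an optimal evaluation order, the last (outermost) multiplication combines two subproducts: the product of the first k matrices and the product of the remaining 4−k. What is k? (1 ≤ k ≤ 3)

3

Adjacent pairs: A_1A_2 = 17·17·14 = 4046; A_2A_3 = 17·14·2 = 476; A_3A_4 = 14·2·16 = 448.
Length 3: A_1..A_3: k=1: 0+476+17·17·2=1054; k=2: 4046+0+17·14·2=4522 → min 1054 | A_2..A_4: k=2: 0+448+17·14·16=4256; k=3: 476+0+17·2·16=1020 → min 1020.
Top-level splits: k=1: (A_1..A_1)·(A_2..A_4) → 0+1020+17·17·16 = 5644; k=2: (A_1..A_2)·(A_3..A_4) → 4046+448+17·14·16 = 8302; k=3: (A_1..A_3)·(A_4..A_4) → 1054+0+17·2·16 = 1598.
Best split is after A_3, i.e. k = 3.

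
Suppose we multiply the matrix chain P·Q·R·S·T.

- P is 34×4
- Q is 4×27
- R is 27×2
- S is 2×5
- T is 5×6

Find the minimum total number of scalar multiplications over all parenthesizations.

Adjacent pairs: PQ = 34·4·27 = 3672; QR = 4·27·2 = 216; RS = 27·2·5 = 270; ST = 2·5·6 = 60.
Length 3: P..R: k=1: 0+216+34·4·2=488; k=2: 3672+0+34·27·2=5508 → min 488 | Q..S: k=2: 0+270+4·27·5=810; k=3: 216+0+4·2·5=256 → min 256 | R..T: k=3: 0+60+27·2·6=384; k=4: 270+0+27·5·6=1080 → min 384.
Length 4: P..S: k=1: 0+256+34·4·5=936; k=2: 3672+270+34·27·5=8532; k=3: 488+0+34·2·5=828 → min 828 | Q..T: k=2: 0+384+4·27·6=1032; k=3: 216+60+4·2·6=324; k=4: 256+0+4·5·6=376 → min 324.
Length 5: P..T: k=1: 0+324+34·4·6=1140; k=2: 3672+384+34·27·6=9564; k=3: 488+60+34·2·6=956; k=4: 828+0+34·5·6=1848 → min 956.
Optimal order: ((P·(Q·R))·(S·T)) with cost 956.

956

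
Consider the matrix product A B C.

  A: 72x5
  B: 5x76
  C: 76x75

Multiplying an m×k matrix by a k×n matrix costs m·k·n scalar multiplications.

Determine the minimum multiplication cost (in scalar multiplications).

Order (A (B C)): (B C): 5×76 by 76×75 → 5×75, cost 5·76·75 = 28500; (A (B C)): 72×5 by 5×75 → 72×75, cost 72·5·75 = 27000; cumulative 55500. Total 55500.
Order ((A B) C): (A B): 72×5 by 5×76 → 72×76, cost 72·5·76 = 27360; ((A B) C): 72×76 by 76×75 → 72×75, cost 72·76·75 = 410400; cumulative 437760. Total 437760.
Minimum: 55500.

55500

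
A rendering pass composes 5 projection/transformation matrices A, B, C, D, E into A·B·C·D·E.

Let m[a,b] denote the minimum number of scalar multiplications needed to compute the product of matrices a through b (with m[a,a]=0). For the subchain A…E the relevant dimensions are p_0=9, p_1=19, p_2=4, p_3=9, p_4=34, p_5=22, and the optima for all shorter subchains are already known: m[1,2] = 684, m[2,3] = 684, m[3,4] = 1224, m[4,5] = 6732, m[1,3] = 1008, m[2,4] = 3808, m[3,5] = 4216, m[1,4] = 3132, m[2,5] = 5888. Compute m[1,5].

5692

m[1,5] = min over k∈[1,4] of m[1,k]+m[k+1,5]+p_{0}·p_k·p_{5}.
k=1: 0 + 5888 + 9·19·22 = 9650; k=2: 684 + 4216 + 9·4·22 = 5692; k=3: 1008 + 6732 + 9·9·22 = 9522; k=4: 3132 + 0 + 9·34·22 = 9864.
Minimum: 5692 at k=2.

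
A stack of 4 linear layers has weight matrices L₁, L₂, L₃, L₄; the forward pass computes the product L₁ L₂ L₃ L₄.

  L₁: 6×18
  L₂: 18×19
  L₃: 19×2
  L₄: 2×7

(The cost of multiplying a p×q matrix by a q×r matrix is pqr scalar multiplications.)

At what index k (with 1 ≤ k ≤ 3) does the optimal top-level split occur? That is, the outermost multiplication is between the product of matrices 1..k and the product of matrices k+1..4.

3

Adjacent pairs: L₁L₂ = 6·18·19 = 2052; L₂L₃ = 18·19·2 = 684; L₃L₄ = 19·2·7 = 266.
Length 3: L₁..L₃: k=1: 0+684+6·18·2=900; k=2: 2052+0+6·19·2=2280 → min 900 | L₂..L₄: k=2: 0+266+18·19·7=2660; k=3: 684+0+18·2·7=936 → min 936.
Top-level splits: k=1: (L₁..L₁)·(L₂..L₄) → 0+936+6·18·7 = 1692; k=2: (L₁..L₂)·(L₃..L₄) → 2052+266+6·19·7 = 3116; k=3: (L₁..L₃)·(L₄..L₄) → 900+0+6·2·7 = 984.
Best split is after L₃, i.e. k = 3.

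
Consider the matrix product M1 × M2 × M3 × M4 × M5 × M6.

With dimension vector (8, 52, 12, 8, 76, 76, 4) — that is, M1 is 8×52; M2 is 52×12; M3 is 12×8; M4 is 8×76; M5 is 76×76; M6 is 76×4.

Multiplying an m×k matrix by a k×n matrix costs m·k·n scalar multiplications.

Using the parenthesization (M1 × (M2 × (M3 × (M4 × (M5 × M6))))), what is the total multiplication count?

(M5 × M6): 76×76 by 76×4 → 76×4, cost 76·76·4 = 23104
(M4 × (M5 × M6)): 8×76 by 76×4 → 8×4, cost 8·76·4 = 2432; cumulative 25536
(M3 × (M4 × (M5 × M6))): 12×8 by 8×4 → 12×4, cost 12·8·4 = 384; cumulative 25920
(M2 × (M3 × (M4 × (M5 × M6)))): 52×12 by 12×4 → 52×4, cost 52·12·4 = 2496; cumulative 28416
(M1 × (M2 × (M3 × (M4 × (M5 × M6))))): 8×52 by 52×4 → 8×4, cost 8·52·4 = 1664; cumulative 30080
Total: 30080 scalar multiplications.

30080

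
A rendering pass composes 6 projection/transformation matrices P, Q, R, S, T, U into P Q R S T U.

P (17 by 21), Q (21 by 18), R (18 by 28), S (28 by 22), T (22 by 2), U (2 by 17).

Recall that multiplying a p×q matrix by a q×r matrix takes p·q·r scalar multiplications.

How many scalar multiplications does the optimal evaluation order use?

4288

Adjacent pairs: PQ = 17·21·18 = 6426; QR = 21·18·28 = 10584; RS = 18·28·22 = 11088; ST = 28·22·2 = 1232; TU = 22·2·17 = 748.
Length 3: P..R: k=1: 0+10584+17·21·28=20580; k=2: 6426+0+17·18·28=14994 → min 14994 | Q..S: k=2: 0+11088+21·18·22=19404; k=3: 10584+0+21·28·22=23520 → min 19404 | R..T: k=3: 0+1232+18·28·2=2240; k=4: 11088+0+18·22·2=11880 → min 2240 | S..U: k=4: 0+748+28·22·17=11220; k=5: 1232+0+28·2·17=2184 → min 2184.
Length 4: P..S: k=1: 0+19404+17·21·22=27258; k=2: 6426+11088+17·18·22=24246; k=3: 14994+0+17·28·22=25466 → min 24246 | Q..T: k=2: 0+2240+21·18·2=2996; k=3: 10584+1232+21·28·2=12992; k=4: 19404+0+21·22·2=20328 → min 2996 | R..U: k=3: 0+2184+18·28·17=10752; k=4: 11088+748+18·22·17=18568; k=5: 2240+0+18·2·17=2852 → min 2852.
Length 5: P..T: k=1: 0+2996+17·21·2=3710; k=2: 6426+2240+17·18·2=9278; k=3: 14994+1232+17·28·2=17178; k=4: 24246+0+17·22·2=24994 → min 3710 | Q..U: k=2: 0+2852+21·18·17=9278; k=3: 10584+2184+21·28·17=22764; k=4: 19404+748+21·22·17=28006; k=5: 2996+0+21·2·17=3710 → min 3710.
Length 6: P..U: k=1: 0+3710+17·21·17=9779; k=2: 6426+2852+17·18·17=14480; k=3: 14994+2184+17·28·17=25270; k=4: 24246+748+17·22·17=31352; k=5: 3710+0+17·2·17=4288 → min 4288.
Optimal order: ((P (Q (R (S T)))) U) with cost 4288.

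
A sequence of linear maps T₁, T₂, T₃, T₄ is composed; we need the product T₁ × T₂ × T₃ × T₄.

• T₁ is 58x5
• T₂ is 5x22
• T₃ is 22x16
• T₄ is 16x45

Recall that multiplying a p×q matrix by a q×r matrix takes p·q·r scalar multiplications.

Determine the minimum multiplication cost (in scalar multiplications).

Adjacent pairs: T₁T₂ = 58·5·22 = 6380; T₂T₃ = 5·22·16 = 1760; T₃T₄ = 22·16·45 = 15840.
Length 3: T₁..T₃: k=1: 0+1760+58·5·16=6400; k=2: 6380+0+58·22·16=26796 → min 6400 | T₂..T₄: k=2: 0+15840+5·22·45=20790; k=3: 1760+0+5·16·45=5360 → min 5360.
Length 4: T₁..T₄: k=1: 0+5360+58·5·45=18410; k=2: 6380+15840+58·22·45=79640; k=3: 6400+0+58·16·45=48160 → min 18410.
Optimal order: (T₁ × ((T₂ × T₃) × T₄)) with cost 18410.

18410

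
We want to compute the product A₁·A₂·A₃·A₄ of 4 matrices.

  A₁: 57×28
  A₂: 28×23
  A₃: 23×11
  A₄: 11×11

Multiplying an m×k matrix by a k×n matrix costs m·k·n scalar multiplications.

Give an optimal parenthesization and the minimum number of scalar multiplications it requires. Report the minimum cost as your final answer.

Adjacent pairs: A₁A₂ = 57·28·23 = 36708; A₂A₃ = 28·23·11 = 7084; A₃A₄ = 23·11·11 = 2783.
Length 3: A₁..A₃: k=1: 0+7084+57·28·11=24640; k=2: 36708+0+57·23·11=51129 → min 24640 | A₂..A₄: k=2: 0+2783+28·23·11=9867; k=3: 7084+0+28·11·11=10472 → min 9867.
Length 4: A₁..A₄: k=1: 0+9867+57·28·11=27423; k=2: 36708+2783+57·23·11=53912; k=3: 24640+0+57·11·11=31537 → min 27423.
Optimal parenthesization: (A₁·(A₂·(A₃·A₄))) with cost 27423.

27423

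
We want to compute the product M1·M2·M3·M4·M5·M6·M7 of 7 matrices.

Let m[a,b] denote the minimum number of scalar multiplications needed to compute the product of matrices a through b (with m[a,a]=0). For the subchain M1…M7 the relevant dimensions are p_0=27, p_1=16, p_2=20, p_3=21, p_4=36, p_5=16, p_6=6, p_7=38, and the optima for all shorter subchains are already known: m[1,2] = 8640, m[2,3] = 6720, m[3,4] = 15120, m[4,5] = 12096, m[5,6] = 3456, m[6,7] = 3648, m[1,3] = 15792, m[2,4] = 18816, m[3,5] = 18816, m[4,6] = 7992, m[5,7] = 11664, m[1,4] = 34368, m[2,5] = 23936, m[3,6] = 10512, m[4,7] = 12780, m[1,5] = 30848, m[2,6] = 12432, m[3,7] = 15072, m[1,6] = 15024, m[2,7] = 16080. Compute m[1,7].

m[1,7] = min over k∈[1,6] of m[1,k]+m[k+1,7]+p_{0}·p_k·p_{7}.
k=1: 0 + 16080 + 27·16·38 = 32496; k=2: 8640 + 15072 + 27·20·38 = 44232; k=3: 15792 + 12780 + 27·21·38 = 50118; k=4: 34368 + 11664 + 27·36·38 = 82968; k=5: 30848 + 3648 + 27·16·38 = 50912; k=6: 15024 + 0 + 27·6·38 = 21180.
Minimum: 21180 at k=6.

21180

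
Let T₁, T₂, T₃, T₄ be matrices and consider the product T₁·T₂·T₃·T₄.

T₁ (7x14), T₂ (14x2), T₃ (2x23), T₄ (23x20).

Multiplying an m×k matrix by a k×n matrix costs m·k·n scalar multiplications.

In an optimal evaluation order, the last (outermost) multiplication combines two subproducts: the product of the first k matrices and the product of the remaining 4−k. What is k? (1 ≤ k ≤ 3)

Adjacent pairs: T₁T₂ = 7·14·2 = 196; T₂T₃ = 14·2·23 = 644; T₃T₄ = 2·23·20 = 920.
Length 3: T₁..T₃: k=1: 0+644+7·14·23=2898; k=2: 196+0+7·2·23=518 → min 518 | T₂..T₄: k=2: 0+920+14·2·20=1480; k=3: 644+0+14·23·20=7084 → min 1480.
Top-level splits: k=1: (T₁..T₁)·(T₂..T₄) → 0+1480+7·14·20 = 3440; k=2: (T₁..T₂)·(T₃..T₄) → 196+920+7·2·20 = 1396; k=3: (T₁..T₃)·(T₄..T₄) → 518+0+7·23·20 = 3738.
Best split is after T₂, i.e. k = 2.

2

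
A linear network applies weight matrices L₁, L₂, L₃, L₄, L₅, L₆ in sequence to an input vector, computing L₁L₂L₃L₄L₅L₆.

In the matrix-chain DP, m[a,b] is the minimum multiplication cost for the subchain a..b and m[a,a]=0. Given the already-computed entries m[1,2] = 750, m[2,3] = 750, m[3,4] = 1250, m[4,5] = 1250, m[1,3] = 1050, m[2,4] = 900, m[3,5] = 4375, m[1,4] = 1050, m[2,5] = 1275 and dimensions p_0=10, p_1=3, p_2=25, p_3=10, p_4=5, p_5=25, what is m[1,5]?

2025

m[1,5] = min over k∈[1,4] of m[1,k]+m[k+1,5]+p_{0}·p_k·p_{5}.
k=1: 0 + 1275 + 10·3·25 = 2025; k=2: 750 + 4375 + 10·25·25 = 11375; k=3: 1050 + 1250 + 10·10·25 = 4800; k=4: 1050 + 0 + 10·5·25 = 2300.
Minimum: 2025 at k=1.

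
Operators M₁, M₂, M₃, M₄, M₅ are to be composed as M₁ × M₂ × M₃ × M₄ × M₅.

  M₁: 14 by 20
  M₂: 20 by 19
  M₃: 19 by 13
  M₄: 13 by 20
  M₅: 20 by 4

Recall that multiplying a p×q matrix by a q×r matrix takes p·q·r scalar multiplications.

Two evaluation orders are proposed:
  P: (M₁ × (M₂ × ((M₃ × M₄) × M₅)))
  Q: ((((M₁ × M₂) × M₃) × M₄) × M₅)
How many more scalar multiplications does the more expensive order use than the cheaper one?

4438

Order P = (M₁ × (M₂ × ((M₃ × M₄) × M₅))): (M₃ × M₄): 19×13 by 13×20 → 19×20, cost 19·13·20 = 4940; ((M₃ × M₄) × M₅): 19×20 by 20×4 → 19×4, cost 19·20·4 = 1520; cumulative 6460; (M₂ × ((M₃ × M₄) × M₅)): 20×19 by 19×4 → 20×4, cost 20·19·4 = 1520; cumulative 7980; (M₁ × (M₂ × ((M₃ × M₄) × M₅))): 14×20 by 20×4 → 14×4, cost 14·20·4 = 1120; cumulative 9100. Total 9100.
Order Q = ((((M₁ × M₂) × M₃) × M₄) × M₅): (M₁ × M₂): 14×20 by 20×19 → 14×19, cost 14·20·19 = 5320; ((M₁ × M₂) × M₃): 14×19 by 19×13 → 14×13, cost 14·19·13 = 3458; cumulative 8778; (((M₁ × M₂) × M₃) × M₄): 14×13 by 13×20 → 14×20, cost 14·13·20 = 3640; cumulative 12418; ((((M₁ × M₂) × M₃) × M₄) × M₅): 14×20 by 20×4 → 14×4, cost 14·20·4 = 1120; cumulative 13538. Total 13538.
Difference: |9100 − 13538| = 4438.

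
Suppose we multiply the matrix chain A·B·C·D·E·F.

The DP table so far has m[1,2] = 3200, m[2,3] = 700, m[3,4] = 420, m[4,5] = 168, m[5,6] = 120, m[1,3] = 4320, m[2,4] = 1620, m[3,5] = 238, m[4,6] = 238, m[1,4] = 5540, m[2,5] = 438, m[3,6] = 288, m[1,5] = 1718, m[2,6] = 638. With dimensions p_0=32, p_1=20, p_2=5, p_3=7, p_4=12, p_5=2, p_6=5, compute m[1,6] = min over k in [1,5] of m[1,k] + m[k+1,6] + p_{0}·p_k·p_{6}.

m[1,6] = min over k∈[1,5] of m[1,k]+m[k+1,6]+p_{0}·p_k·p_{6}.
k=1: 0 + 638 + 32·20·5 = 3838; k=2: 3200 + 288 + 32·5·5 = 4288; k=3: 4320 + 238 + 32·7·5 = 5678; k=4: 5540 + 120 + 32·12·5 = 7580; k=5: 1718 + 0 + 32·2·5 = 2038.
Minimum: 2038 at k=5.

2038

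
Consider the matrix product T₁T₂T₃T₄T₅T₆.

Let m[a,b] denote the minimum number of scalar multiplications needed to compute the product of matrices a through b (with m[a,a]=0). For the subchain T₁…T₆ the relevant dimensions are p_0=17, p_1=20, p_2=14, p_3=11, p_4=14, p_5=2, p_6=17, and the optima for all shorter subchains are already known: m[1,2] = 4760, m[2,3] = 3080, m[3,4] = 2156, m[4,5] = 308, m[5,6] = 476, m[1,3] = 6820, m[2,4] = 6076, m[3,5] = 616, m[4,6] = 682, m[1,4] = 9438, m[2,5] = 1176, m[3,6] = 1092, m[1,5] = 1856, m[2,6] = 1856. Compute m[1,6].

2434

m[1,6] = min over k∈[1,5] of m[1,k]+m[k+1,6]+p_{0}·p_k·p_{6}.
k=1: 0 + 1856 + 17·20·17 = 7636; k=2: 4760 + 1092 + 17·14·17 = 9898; k=3: 6820 + 682 + 17·11·17 = 10681; k=4: 9438 + 476 + 17·14·17 = 13960; k=5: 1856 + 0 + 17·2·17 = 2434.
Minimum: 2434 at k=5.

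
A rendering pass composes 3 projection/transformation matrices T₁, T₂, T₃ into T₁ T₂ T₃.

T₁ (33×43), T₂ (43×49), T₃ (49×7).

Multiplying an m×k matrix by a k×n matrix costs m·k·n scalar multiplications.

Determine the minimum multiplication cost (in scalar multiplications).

Order (T₁ (T₂ T₃)): (T₂ T₃): 43×49 by 49×7 → 43×7, cost 43·49·7 = 14749; (T₁ (T₂ T₃)): 33×43 by 43×7 → 33×7, cost 33·43·7 = 9933; cumulative 24682. Total 24682.
Order ((T₁ T₂) T₃): (T₁ T₂): 33×43 by 43×49 → 33×49, cost 33·43·49 = 69531; ((T₁ T₂) T₃): 33×49 by 49×7 → 33×7, cost 33·49·7 = 11319; cumulative 80850. Total 80850.
Minimum: 24682.

24682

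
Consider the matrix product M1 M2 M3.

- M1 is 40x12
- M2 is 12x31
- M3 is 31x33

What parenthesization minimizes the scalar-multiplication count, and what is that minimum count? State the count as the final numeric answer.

(M1 (M2 M3)): cost 28116.
((M1 M2) M3): cost 55800.
Optimal: (M1 (M2 M3)) with cost 28116.

28116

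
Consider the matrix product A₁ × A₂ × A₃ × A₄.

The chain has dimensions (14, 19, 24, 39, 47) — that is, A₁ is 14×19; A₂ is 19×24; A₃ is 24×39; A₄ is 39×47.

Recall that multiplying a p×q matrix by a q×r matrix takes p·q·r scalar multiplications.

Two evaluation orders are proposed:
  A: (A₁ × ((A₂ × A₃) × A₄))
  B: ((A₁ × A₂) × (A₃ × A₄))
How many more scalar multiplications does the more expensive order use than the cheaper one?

1055

Order A = (A₁ × ((A₂ × A₃) × A₄)): (A₂ × A₃): 19×24 by 24×39 → 19×39, cost 19·24·39 = 17784; ((A₂ × A₃) × A₄): 19×39 by 39×47 → 19×47, cost 19·39·47 = 34827; cumulative 52611; (A₁ × ((A₂ × A₃) × A₄)): 14×19 by 19×47 → 14×47, cost 14·19·47 = 12502; cumulative 65113. Total 65113.
Order B = ((A₁ × A₂) × (A₃ × A₄)): (A₁ × A₂): 14×19 by 19×24 → 14×24, cost 14·19·24 = 6384; (A₃ × A₄): 24×39 by 39×47 → 24×47, cost 24·39·47 = 43992; ((A₁ × A₂) × (A₃ × A₄)): 14×24 by 24×47 → 14×47, cost 14·24·47 = 15792; cumulative 66168. Total 66168.
Difference: |65113 − 66168| = 1055.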